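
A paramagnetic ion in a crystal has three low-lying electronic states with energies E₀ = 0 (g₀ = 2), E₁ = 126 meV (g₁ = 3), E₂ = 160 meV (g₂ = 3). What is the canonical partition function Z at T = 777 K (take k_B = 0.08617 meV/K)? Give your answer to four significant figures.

k_BT = 0.08617 × 777 K = 66.9541 meV.
Eᵢ/kT = 0, 1.88189, 2.38970.
Z = Σ gᵢe^(−Eᵢ/kT) = 2·e^(−0) + 3·e^(−1.88189) + 3·e^(−2.38970) = 2.00000 + 0.456906 + 0.274972 = 2.73188.

Z = 2.732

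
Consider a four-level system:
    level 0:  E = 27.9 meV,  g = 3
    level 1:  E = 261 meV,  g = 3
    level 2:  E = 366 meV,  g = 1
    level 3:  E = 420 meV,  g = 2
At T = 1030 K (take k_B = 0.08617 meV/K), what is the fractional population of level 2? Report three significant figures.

k_BT = 0.08617 × 1030 K = 88.755 meV.
Eᵢ/kT = 0.31435, 2.9407, 4.1237, 4.7321.
Z = Σ gᵢe^(−Eᵢ/kT) = 3·e^(−0.31435) + 3·e^(−2.9407) + 1·e^(−4.1237) + 2·e^(−4.7321) = 2.1908 + 0.15849 + 0.016185 + 0.017616 = 2.3831.
P₂ = g₂ e^(−E₂/kT) / Z = 0.016185/2.3831 = 0.00679.

0.00679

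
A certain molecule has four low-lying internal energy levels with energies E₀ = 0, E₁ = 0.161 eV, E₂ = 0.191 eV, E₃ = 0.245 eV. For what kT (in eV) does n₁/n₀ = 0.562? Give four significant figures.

n₁/n₀ = exp[−(E₁−E₀)/kT] = 0.562.
⇒ (E₁−E₀)/kT = ln(1/0.562) = ln(1.77936) = 0.576254.
kT = 0.161 eV / 0.576254 = 0.2794 eV.

0.2794 eV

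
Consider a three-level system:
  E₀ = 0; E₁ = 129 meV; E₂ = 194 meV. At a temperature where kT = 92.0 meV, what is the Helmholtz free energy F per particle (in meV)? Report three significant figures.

Eᵢ/kT = 0, 1.4022, 2.1087.
Z = Σ e^(−Eᵢ/kT) = e^(−0) + e^(−1.4022) + e^(−2.1087) = 1.0000 + 0.24606 + 0.12140 = 1.3675.
F = −kT ln Z = −92.0 × ln(1.3675) = −92.0 × 0.31298 = -28.8 meV.

-28.8 meV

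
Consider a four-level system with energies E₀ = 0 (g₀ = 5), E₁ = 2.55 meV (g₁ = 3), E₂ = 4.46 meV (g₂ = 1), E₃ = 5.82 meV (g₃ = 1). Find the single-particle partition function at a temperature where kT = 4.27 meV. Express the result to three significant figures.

Z = 7.26

Eᵢ/kT = 0, 0.59719, 1.0445, 1.3630.
Z = Σ gᵢe^(−Eᵢ/kT) = 5·e^(−0) + 3·e^(−0.59719) + 1·e^(−1.0445) + 1·e^(−1.3630) = 5.0000 + 1.6511 + 0.35187 + 0.25589 = 7.2589.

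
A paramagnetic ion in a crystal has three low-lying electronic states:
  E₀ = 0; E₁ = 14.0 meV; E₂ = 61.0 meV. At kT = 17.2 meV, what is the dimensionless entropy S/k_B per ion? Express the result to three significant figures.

0.701

Eᵢ/kT = 0, 0.81395, 3.5465.
Z = Σ e^(−Eᵢ/kT) = e^(−0) + e^(−0.81395) + e^(−3.5465) = 1.0000 + 0.44310 + 0.028825 = 1.4719.
⟨E⟩ = Σ EᵢPᵢ = 5.4091 meV.
S/k_B = ln Z + ⟨E⟩/kT = ln(1.4719) + 5.4091/17.2 = 0.38655 + 0.31448 = 0.701.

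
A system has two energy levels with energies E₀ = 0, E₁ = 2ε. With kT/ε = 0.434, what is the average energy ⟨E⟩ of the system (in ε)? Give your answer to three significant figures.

0.0197 ε

Eᵢ/kT = 0, 4.6083.
Z = Σ e^(−Eᵢ/kT) = e^(−0) + e^(−4.6083) = 1.0000 + 0.0099688 = 1.0100.
⟨E⟩ = Σ Eᵢ e^(−Eᵢ/kT) / Z = (0·1.0000 + 2·0.0099688) / 1.0100 = 0.0197 ε.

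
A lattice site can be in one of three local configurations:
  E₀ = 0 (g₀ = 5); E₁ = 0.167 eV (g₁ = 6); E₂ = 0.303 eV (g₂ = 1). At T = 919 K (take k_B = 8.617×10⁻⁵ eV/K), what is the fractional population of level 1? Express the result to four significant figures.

0.1267

k_BT = 8.617×10⁻⁵ × 919 K = 0.0791902 eV.
Eᵢ/kT = 0, 2.10885, 3.82623.
Z = Σ gᵢe^(−Eᵢ/kT) = 5·e^(−0) + 6·e^(−2.10885) + 1·e^(−3.82623) = 5.00000 + 0.728265 + 0.0217916 = 5.75006.
P₁ = g₁ e^(−E₁/kT) / Z = 0.728265/5.75006 = 0.1267.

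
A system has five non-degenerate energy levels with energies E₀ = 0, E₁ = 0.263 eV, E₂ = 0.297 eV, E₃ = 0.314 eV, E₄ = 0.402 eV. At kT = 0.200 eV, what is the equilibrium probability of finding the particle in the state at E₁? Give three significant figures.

Eᵢ/kT = 0, 1.3150, 1.4850, 1.5700, 2.0100.
Z = Σ e^(−Eᵢ/kT) = e^(−0) + e^(−1.3150) + e^(−1.4850) + e^(−1.5700) + e^(−2.0100) = 1.0000 + 0.26847 + 0.22650 + 0.20805 + 0.13399 = 1.8370.
P₁ = e^(−E₁/kT) / Z = 0.26847/1.8370 = 0.146.

0.146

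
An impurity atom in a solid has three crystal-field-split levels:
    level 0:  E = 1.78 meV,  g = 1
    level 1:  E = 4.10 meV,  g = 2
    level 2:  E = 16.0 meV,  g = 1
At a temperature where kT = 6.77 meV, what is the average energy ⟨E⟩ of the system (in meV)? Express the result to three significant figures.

Eᵢ/kT = 0.26292, 0.60561, 2.3634.
Z = Σ gᵢe^(−Eᵢ/kT) = 1·e^(−0.26292) + 2·e^(−0.60561) + 1·e^(−2.3634) = 0.76880 + 1.0915 + 0.094100 = 1.9544.
⟨E⟩ = Σ Eᵢ gᵢe^(−Eᵢ/kT) / Z = (1.78·0.76880 + 4.10·1.0915 + 16.0·0.094100) / 1.9544 = 3.76 meV.

3.76 meV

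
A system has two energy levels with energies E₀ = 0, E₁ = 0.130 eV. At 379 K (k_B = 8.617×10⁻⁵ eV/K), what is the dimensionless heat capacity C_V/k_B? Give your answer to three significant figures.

0.285

k_BT = 8.617×10⁻⁵ × 379 K = 0.032658 eV.
Eᵢ/kT = 0, 3.9806.
Z = Σ e^(−Eᵢ/kT) = e^(−0) + e^(−3.9806) = 1.0000 + 0.018674 = 1.0187.
⟨E⟩ = 0.0023831 eV, ⟨E²⟩ = 0.00030980 eV².
C_V/k_B = (⟨E²⟩ − ⟨E⟩²)/(kT)² = (0.00030980 − 0.0000056792)/0.0010665 = 0.285.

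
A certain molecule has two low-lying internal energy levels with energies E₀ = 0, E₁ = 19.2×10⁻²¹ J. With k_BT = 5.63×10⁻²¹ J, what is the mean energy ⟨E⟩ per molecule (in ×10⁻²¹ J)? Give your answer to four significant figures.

0.6139 ×10⁻²¹ J

Eᵢ/kT = 0, 3.41030.
Z = Σ e^(−Eᵢ/kT) = e^(−0) + e^(−3.41030) = 1.00000 + 0.0330313 = 1.03303.
⟨E⟩ = Σ Eᵢ e^(−Eᵢ/kT) / Z = (0·1.00000 + 19.2·0.0330313) / 1.03303 = 0.6139 ×10⁻²¹ J.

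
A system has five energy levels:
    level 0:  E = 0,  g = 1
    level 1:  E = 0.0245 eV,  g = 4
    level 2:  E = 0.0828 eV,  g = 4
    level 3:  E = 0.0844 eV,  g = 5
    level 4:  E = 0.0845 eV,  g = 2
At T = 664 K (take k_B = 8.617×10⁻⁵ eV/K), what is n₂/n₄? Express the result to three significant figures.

k_BT = 8.617×10⁻⁵ × 664 K = 0.057217 eV.
n₂/n₄ = (g₂/g₄) exp[−(E₂−E₄)/kT] = (4/2) × exp(−(-0.0017 eV)/(0.057217 eV)) = (4/2) × exp(0.029711) = 2.06.

2.06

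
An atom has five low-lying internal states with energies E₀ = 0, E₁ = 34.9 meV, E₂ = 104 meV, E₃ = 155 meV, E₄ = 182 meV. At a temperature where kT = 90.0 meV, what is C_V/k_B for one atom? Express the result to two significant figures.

0.42

Eᵢ/kT = 0, 0.3878, 1.156, 1.722, 2.022.
Z = Σ e^(−Eᵢ/kT) = e^(−0) + e^(−0.3878) + e^(−1.156) + e^(−1.722) + e^(−2.022) = 1.000 + 0.6785 + 0.3147 + 0.1787 + 0.1324 = 2.304.
⟨E⟩ = 46.96 meV, ⟨E²⟩ = 5603 meV².
C_V/k_B = (⟨E²⟩ − ⟨E⟩²)/(kT)² = (5603 − 2205)/8100 = 0.42.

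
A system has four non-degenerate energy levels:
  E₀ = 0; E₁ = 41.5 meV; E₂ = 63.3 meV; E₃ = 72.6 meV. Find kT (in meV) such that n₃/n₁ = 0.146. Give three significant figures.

16.2 meV

n₃/n₁ = exp[−(E₃−E₁)/kT] = 0.146.
⇒ (E₃−E₁)/kT = ln(1/0.146) = ln(6.8493) = 1.9241.
kT = 31.1 meV / 1.9241 = 16.2 meV.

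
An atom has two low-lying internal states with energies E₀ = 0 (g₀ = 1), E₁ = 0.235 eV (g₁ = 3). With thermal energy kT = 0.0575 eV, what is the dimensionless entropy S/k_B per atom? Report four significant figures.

0.2451

Eᵢ/kT = 0, 4.08696.
Z = Σ gᵢe^(−Eᵢ/kT) = 1·e^(−0) + 3·e^(−4.08696) = 1.00000 + 0.0503706 = 1.05037.
⟨E⟩ = Σ EᵢPᵢ = 0.0112694 eV.
S/k_B = ln Z + ⟨E⟩/kT = ln(1.05037) + 0.0112694/0.0575 = 0.0491425 + 0.195990 = 0.2451.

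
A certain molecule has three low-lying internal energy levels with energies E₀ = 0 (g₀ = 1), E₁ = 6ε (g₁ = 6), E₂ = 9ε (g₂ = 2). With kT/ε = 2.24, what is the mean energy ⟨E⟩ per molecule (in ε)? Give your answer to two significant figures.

1.9 ε

Eᵢ/kT = 0, 2.679, 4.018.
Z = Σ gᵢe^(−Eᵢ/kT) = 1·e^(−0) + 6·e^(−2.679) + 2·e^(−4.018) = 1.000 + 0.4118 + 0.03598 = 1.448.
⟨E⟩ = Σ Eᵢ gᵢe^(−Eᵢ/kT) / Z = (0·1.000 + 6·0.4118 + 9·0.03598) / 1.448 = 1.9 ε.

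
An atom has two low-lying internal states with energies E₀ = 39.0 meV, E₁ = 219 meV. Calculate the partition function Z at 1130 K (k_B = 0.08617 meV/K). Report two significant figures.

Z = 0.78

k_BT = 0.08617 × 1130 K = 97.37 meV.
Eᵢ/kT = 0.4005, 2.249.
Z = Σ e^(−Eᵢ/kT) = e^(−0.4005) + e^(−2.249) = 0.6700 + 0.1055 = 0.7755.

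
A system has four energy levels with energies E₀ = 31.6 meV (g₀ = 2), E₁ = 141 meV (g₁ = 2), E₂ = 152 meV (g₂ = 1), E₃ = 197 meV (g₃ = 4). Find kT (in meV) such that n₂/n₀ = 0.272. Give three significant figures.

198 meV

n₂/n₀ = (g₂/g₀) exp[−(E₂−E₀)/kT] = 0.272.
⇒ (E₂−E₀)/kT = ln((1/2)/0.272) = ln(1.8382) = 0.60879.
kT = 120.4 meV / 0.60879 = 198 meV.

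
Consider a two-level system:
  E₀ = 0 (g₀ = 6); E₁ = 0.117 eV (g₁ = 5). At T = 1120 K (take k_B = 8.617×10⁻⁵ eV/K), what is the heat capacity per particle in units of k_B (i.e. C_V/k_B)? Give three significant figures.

k_BT = 8.617×10⁻⁵ × 1120 K = 0.096510 eV.
Eᵢ/kT = 0, 1.2123.
Z = Σ gᵢe^(−Eᵢ/kT) = 6·e^(−0) + 5·e^(−1.2123) = 6.0000 + 1.4876 = 7.4876.
⟨E⟩ = 0.023245 eV, ⟨E²⟩ = 0.0027197 eV².
C_V/k_B = (⟨E²⟩ − ⟨E⟩²)/(kT)² = (0.0027197 − 0.00054033)/0.0093142 = 0.234.

0.234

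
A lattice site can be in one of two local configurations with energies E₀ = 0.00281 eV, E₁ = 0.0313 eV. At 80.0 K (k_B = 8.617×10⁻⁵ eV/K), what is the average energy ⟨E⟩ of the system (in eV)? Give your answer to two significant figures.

k_BT = 8.617×10⁻⁵ × 80.0 K = 0.006894 eV.
Eᵢ/kT = 0.4076, 4.540.
Z = Σ e^(−Eᵢ/kT) = e^(−0.4076) + e^(−4.540) = 0.6652 + 0.01067 = 0.6759.
⟨E⟩ = Σ Eᵢ e^(−Eᵢ/kT) / Z = (0.00281·0.6652 + 0.0313·0.01067) / 0.6759 = 0.0033 eV.

0.0033 eV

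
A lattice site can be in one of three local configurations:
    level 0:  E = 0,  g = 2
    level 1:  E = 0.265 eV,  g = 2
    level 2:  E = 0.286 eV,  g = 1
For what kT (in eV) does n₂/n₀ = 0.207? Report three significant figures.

0.324 eV

n₂/n₀ = (g₂/g₀) exp[−(E₂−E₀)/kT] = 0.207.
⇒ (E₂−E₀)/kT = ln((1/2)/0.207) = ln(2.4155) = 0.88191.
kT = 0.286 eV / 0.88191 = 0.324 eV.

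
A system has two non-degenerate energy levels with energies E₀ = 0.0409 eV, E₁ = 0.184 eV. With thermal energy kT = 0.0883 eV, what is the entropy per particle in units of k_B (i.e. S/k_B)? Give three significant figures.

Eᵢ/kT = 0.46319, 2.0838.
Z = Σ e^(−Eᵢ/kT) = e^(−0.46319) + e^(−2.0838) = 0.62927 + 0.12446 = 0.75373.
⟨E⟩ = Σ EᵢPᵢ = 0.064529 eV.
S/k_B = ln Z + ⟨E⟩/kT = ln(0.75373) + 0.064529/0.0883 = -0.28272 + 0.73079 = 0.448.

0.448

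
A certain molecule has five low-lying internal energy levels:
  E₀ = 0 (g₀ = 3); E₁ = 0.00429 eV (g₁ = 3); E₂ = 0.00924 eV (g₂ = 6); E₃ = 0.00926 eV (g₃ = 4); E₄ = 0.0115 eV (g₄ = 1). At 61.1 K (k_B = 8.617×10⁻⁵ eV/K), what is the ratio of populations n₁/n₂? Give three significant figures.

k_BT = 8.617×10⁻⁵ × 61.1 K = 0.0052650 eV.
n₁/n₂ = (g₁/g₂) exp[−(E₁−E₂)/kT] = (3/6) × exp(−(-0.00495 eV)/(0.0052650 eV)) = (3/6) × exp(0.94017) = 1.28.

1.28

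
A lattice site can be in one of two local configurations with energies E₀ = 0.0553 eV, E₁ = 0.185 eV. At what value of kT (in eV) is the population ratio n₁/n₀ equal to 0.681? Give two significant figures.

n₁/n₀ = exp[−(E₁−E₀)/kT] = 0.681.
⇒ (E₁−E₀)/kT = ln(1/0.681) = ln(1.468) = 0.3839.
kT = 0.1297 eV / 0.3839 = 0.34 eV.

0.34 eV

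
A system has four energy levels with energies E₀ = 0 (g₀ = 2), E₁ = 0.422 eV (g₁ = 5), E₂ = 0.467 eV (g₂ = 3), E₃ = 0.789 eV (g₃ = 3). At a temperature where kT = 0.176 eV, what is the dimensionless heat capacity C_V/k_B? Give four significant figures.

Eᵢ/kT = 0, 2.39773, 2.65341, 4.48295.
Z = Σ gᵢe^(−Eᵢ/kT) = 2·e^(−0) + 5·e^(−2.39773) + 3·e^(−2.65341) + 3·e^(−4.48295) = 2.00000 + 0.454621 + 0.211232 + 0.0339001 = 2.69975.
⟨E⟩ = 0.117508 eV, ⟨E²⟩ = 0.0548686 eV².
C_V/k_B = (⟨E²⟩ − ⟨E⟩²)/(kT)² = (0.0548686 − 0.0138081)/0.0309760 = 1.326.

1.326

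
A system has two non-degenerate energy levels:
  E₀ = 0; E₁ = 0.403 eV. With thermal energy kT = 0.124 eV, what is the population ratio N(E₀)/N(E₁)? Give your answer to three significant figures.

n₀/n₁ = exp[−(E₀−E₁)/kT] = exp(−(-0.403 eV)/(0.124 eV)) = exp(3.2500) = 25.8.

25.8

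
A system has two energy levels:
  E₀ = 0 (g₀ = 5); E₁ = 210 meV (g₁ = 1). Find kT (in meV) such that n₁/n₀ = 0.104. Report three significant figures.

n₁/n₀ = (g₁/g₀) exp[−(E₁−E₀)/kT] = 0.104.
⇒ (E₁−E₀)/kT = ln((1/5)/0.104) = ln(1.9231) = 0.65394.
kT = 210 meV / 0.65394 = 321 meV.

321 meV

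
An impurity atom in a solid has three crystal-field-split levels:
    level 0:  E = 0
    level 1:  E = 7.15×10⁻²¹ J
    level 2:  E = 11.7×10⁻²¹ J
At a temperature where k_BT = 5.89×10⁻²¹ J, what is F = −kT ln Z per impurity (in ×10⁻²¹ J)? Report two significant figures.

Eᵢ/kT = 0, 1.214, 1.986.
Z = Σ e^(−Eᵢ/kT) = e^(−0) + e^(−1.214) + e^(−1.986) = 1.000 + 0.2970 + 0.1372 = 1.434.
F = −kT ln Z = −5.89 × ln(1.434) = −5.89 × 0.3605 = -2.1 ×10⁻²¹ J.

-2.1 ×10⁻²¹ J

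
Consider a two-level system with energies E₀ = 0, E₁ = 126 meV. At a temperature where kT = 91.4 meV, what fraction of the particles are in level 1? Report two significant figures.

Eᵢ/kT = 0, 1.379.
Z = Σ e^(−Eᵢ/kT) = e^(−0) + e^(−1.379) = 1.000 + 0.2518 = 1.252.
P₁ = e^(−E₁/kT) / Z = 0.2518/1.252 = 0.20.

0.20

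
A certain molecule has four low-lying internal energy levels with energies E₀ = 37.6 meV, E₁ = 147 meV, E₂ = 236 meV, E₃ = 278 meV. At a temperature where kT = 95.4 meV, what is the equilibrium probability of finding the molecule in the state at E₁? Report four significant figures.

0.2086

Eᵢ/kT = 0.394130, 1.54088, 2.47379, 2.91405.
Z = Σ e^(−Eᵢ/kT) = e^(−0.394130) + e^(−1.54088) + e^(−2.47379) + e^(−2.91405) = 0.674266 + 0.214193 + 0.0842649 + 0.0542555 = 1.02698.
P₁ = e^(−E₁/kT) / Z = 0.214193/1.02698 = 0.2086.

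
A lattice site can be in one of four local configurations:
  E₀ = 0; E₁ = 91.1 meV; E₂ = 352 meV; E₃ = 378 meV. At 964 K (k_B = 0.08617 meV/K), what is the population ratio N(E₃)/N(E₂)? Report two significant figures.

k_BT = 0.08617 × 964 K = 83.07 meV.
n₃/n₂ = exp[−(E₃−E₂)/kT] = exp(−(26 meV)/(83.07 meV)) = exp(-0.3130) = 0.73.

0.73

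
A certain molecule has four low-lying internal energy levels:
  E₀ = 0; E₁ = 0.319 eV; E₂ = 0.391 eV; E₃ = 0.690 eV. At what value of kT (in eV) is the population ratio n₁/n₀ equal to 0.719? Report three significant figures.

n₁/n₀ = exp[−(E₁−E₀)/kT] = 0.719.
⇒ (E₁−E₀)/kT = ln(1/0.719) = ln(1.3908) = 0.32988.
kT = 0.319 eV / 0.32988 = 0.967 eV.

0.967 eV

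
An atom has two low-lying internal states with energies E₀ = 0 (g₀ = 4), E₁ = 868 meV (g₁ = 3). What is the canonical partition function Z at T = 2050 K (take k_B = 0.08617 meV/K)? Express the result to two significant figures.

Z = 4.0

k_BT = 0.08617 × 2050 K = 176.6 meV.
Eᵢ/kT = 0, 4.915.
Z = Σ gᵢe^(−Eᵢ/kT) = 4·e^(−0) + 3·e^(−4.915) = 4.000 + 0.02201 = 4.022.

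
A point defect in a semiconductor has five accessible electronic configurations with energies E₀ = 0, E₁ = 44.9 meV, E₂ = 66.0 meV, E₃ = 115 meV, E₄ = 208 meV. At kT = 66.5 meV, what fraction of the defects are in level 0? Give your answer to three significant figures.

0.476

Eᵢ/kT = 0, 0.67519, 0.99248, 1.7293, 3.1278.
Z = Σ e^(−Eᵢ/kT) = e^(−0) + e^(−0.67519) + e^(−0.99248) + e^(−1.7293) + e^(−3.1278) = 1.0000 + 0.50906 + 0.37066 + 0.17741 + 0.043814 = 2.1009.
P₀ = e^(−E₀/kT) / Z = 1.0000/2.1009 = 0.476.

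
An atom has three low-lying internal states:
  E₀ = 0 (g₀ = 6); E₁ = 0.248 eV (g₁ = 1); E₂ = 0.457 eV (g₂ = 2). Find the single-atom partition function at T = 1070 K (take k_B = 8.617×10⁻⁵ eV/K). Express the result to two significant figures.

k_BT = 8.617×10⁻⁵ × 1070 K = 0.09220 eV.
Eᵢ/kT = 0, 2.690, 4.957.
Z = Σ gᵢe^(−Eᵢ/kT) = 6·e^(−0) + 1·e^(−2.690) + 2·e^(−4.957) = 6.000 + 0.06788 + 0.01407 = 6.082.

Z = 6.1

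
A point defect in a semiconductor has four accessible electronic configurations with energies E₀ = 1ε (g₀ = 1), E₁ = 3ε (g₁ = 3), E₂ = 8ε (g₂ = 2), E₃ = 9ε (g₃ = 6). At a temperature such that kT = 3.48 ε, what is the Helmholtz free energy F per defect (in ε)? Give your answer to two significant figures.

-3.4 ε

Eᵢ/kT = 0.2874, 0.8621, 2.299, 2.586.
Z = Σ gᵢe^(−Eᵢ/kT) = 1·e^(−0.2874) + 3·e^(−0.8621) + 2·e^(−2.299) + 6·e^(−2.586) = 0.7502 + 1.267 + 0.2007 + 0.4519 = 2.670.
F = −kT ln Z = −3.48 × ln(2.670) = −3.48 × 0.9821 = -3.4 ε.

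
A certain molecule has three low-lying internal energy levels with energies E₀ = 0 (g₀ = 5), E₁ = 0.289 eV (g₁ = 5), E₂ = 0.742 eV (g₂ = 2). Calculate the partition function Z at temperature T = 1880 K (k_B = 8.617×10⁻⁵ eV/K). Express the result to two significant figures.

k_BT = 8.617×10⁻⁵ × 1880 K = 0.1620 eV.
Eᵢ/kT = 0, 1.784, 4.580.
Z = Σ gᵢe^(−Eᵢ/kT) = 5·e^(−0) + 5·e^(−1.784) + 2·e^(−4.580) = 5.000 + 0.8398 + 0.02051 = 5.860.

Z = 5.9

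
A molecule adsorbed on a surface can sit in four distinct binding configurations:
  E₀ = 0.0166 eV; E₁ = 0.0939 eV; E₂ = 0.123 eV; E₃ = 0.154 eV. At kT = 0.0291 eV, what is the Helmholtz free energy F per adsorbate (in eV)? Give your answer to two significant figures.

0.014 eV

Eᵢ/kT = 0.5704, 3.227, 4.227, 5.292.
Z = Σ e^(−Eᵢ/kT) = e^(−0.5704) + e^(−3.227) + e^(−4.227) + e^(−5.292) = 0.5653 + 0.03968 + 0.01460 + 0.005032 = 0.6246.
F = −kT ln Z = −0.0291 × ln(0.6246) = −0.0291 × -0.4706 = 0.014 eV.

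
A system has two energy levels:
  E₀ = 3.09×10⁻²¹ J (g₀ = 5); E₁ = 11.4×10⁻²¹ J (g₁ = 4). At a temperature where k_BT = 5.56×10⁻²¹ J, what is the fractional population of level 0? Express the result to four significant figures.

Eᵢ/kT = 0.555755, 2.05036.
Z = Σ gᵢe^(−Eᵢ/kT) = 5·e^(−0.555755) + 4·e^(−2.05036) = 2.86820 + 0.514754 = 3.38295.
P₀ = g₀ e^(−E₀/kT) / Z = 2.86820/3.38295 = 0.8478.

0.8478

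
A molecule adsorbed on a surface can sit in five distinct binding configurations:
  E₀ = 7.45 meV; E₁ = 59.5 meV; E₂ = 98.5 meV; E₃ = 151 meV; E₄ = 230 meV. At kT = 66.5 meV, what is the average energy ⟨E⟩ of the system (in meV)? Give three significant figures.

45.8 meV

Eᵢ/kT = 0.11203, 0.89474, 1.4812, 2.2707, 3.4586.
Z = Σ e^(−Eᵢ/kT) = e^(−0.11203) + e^(−0.89474) + e^(−1.4812) + e^(−2.2707) + e^(−3.4586) = 0.89402 + 0.40871 + 0.22736 + 0.10324 + 0.031474 = 1.6648.
⟨E⟩ = Σ Eᵢ e^(−Eᵢ/kT) / Z = (7.45·0.89402 + 59.5·0.40871 + 98.5·0.22736 + 151·0.10324 + 230·0.031474) / 1.6648 = 45.8 meV.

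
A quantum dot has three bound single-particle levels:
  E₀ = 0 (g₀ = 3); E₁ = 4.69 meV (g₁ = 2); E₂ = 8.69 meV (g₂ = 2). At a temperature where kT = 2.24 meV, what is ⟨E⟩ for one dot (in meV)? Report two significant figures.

0.46 meV

Eᵢ/kT = 0, 2.094, 3.879.
Z = Σ gᵢe^(−Eᵢ/kT) = 3·e^(−0) + 2·e^(−2.094) + 2·e^(−3.879) = 3.000 + 0.2464 + 0.04134 = 3.288.
⟨E⟩ = Σ Eᵢ gᵢe^(−Eᵢ/kT) / Z = (0·3.000 + 4.69·0.2464 + 8.69·0.04134) / 3.288 = 0.46 meV.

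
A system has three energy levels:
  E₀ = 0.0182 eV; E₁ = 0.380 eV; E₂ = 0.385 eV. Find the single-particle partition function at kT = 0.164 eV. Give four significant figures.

Z = 1.089

Eᵢ/kT = 0.110976, 2.31707, 2.34756.
Z = Σ e^(−Eᵢ/kT) = e^(−0.110976) + e^(−2.31707) + e^(−2.34756) = 0.894960 + 0.0985619 + 0.0956021 = 1.08912.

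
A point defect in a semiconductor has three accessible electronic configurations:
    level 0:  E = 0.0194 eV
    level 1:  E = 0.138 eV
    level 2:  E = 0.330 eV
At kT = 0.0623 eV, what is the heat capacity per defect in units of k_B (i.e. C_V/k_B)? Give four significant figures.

0.5386

Eᵢ/kT = 0.311396, 2.21509, 5.29695.
Z = Σ e^(−Eᵢ/kT) = e^(−0.311396) + e^(−2.21509) + e^(−5.29695) = 0.732424 + 0.109144 + 0.00500684 = 0.846575.
⟨E⟩ = 0.0365274 eV, ⟨E²⟩ = 0.00342490 eV².
C_V/k_B = (⟨E²⟩ − ⟨E⟩²)/(kT)² = (0.00342490 − 0.00133425)/0.00388129 = 0.5386.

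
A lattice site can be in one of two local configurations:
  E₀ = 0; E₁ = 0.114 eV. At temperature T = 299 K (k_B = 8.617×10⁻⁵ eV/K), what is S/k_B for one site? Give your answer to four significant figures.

0.06428

k_BT = 8.617×10⁻⁵ × 299 K = 0.0257648 eV.
Eᵢ/kT = 0, 4.42464.
Z = Σ e^(−Eᵢ/kT) = e^(−0) + e^(−4.42464) = 1.00000 + 0.0119785 = 1.01198.
⟨E⟩ = Σ EᵢPᵢ = 0.00134938 eV.
S/k_B = ln Z + ⟨E⟩/kT = ln(1.01198) + 0.00134938/0.0257648 = 0.0119088 + 0.0523730 = 0.06428.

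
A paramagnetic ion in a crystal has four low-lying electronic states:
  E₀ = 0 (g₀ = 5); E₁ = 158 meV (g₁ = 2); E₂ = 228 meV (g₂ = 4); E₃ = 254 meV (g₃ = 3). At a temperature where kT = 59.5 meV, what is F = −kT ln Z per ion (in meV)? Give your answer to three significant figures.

Eᵢ/kT = 0, 2.6555, 3.8319, 4.2689.
Z = Σ gᵢe^(−Eᵢ/kT) = 5·e^(−0) + 2·e^(−2.6555) + 4·e^(−3.8319) + 3·e^(−4.2689) = 5.0000 + 0.14053 + 0.086674 + 0.041992 = 5.2692.
F = −kT ln Z = −59.5 × ln(5.2692) = −59.5 × 1.6619 = -98.9 meV.

-98.9 meV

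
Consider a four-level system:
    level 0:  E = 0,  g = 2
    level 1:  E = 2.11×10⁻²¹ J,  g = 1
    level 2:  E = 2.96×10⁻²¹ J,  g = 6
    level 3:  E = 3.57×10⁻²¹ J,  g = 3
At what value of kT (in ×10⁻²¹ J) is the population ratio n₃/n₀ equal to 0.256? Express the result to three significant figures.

n₃/n₀ = (g₃/g₀) exp[−(E₃−E₀)/kT] = 0.256.
⇒ (E₃−E₀)/kT = ln((3/2)/0.256) = ln(5.8594) = 1.7680.
kT = 3.57 ×10⁻²¹ J / 1.7680 = 2.02 ×10⁻²¹ J.

2.02 ×10⁻²¹ J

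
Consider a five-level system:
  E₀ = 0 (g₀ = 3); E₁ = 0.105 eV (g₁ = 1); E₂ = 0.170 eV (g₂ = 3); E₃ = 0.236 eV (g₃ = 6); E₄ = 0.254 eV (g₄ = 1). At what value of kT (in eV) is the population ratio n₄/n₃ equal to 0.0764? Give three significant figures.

n₄/n₃ = (g₄/g₃) exp[−(E₄−E₃)/kT] = 0.0764.
⇒ (E₄−E₃)/kT = ln((1/6)/0.0764) = ln(2.1815) = 0.78001.
kT = 0.018 eV / 0.78001 = 0.0231 eV.

0.0231 eV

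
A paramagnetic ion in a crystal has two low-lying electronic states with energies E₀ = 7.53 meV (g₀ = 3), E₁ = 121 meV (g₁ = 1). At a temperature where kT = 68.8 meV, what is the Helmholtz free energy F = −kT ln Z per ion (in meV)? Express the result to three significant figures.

Eᵢ/kT = 0.10945, 1.7587.
Z = Σ gᵢe^(−Eᵢ/kT) = 3·e^(−0.10945) + 1·e^(−1.7587) = 2.6890 + 0.17227 = 2.8613.
F = −kT ln Z = −68.8 × ln(2.8613) = −68.8 × 1.0513 = -72.3 meV.

-72.3 meV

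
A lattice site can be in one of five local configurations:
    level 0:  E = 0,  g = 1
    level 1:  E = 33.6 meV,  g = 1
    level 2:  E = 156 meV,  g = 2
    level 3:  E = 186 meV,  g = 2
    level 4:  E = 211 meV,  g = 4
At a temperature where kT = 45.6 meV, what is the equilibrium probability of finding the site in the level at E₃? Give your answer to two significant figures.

0.021

Eᵢ/kT = 0, 0.7368, 3.421, 4.079, 4.627.
Z = Σ gᵢe^(−Eᵢ/kT) = 1·e^(−0) + 1·e^(−0.7368) + 2·e^(−3.421) + 2·e^(−4.079) + 4·e^(−4.627) = 1.000 + 0.4786 + 0.06536 + 0.03385 + 0.03914 = 1.617.
P₃ = g₃ e^(−E₃/kT) / Z = 0.03385/1.617 = 0.021.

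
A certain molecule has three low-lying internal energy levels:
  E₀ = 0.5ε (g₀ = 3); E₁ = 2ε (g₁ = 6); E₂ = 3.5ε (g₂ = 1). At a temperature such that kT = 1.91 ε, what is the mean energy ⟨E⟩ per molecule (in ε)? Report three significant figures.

Eᵢ/kT = 0.26178, 1.0471, 1.8325.
Z = Σ gᵢe^(−Eᵢ/kT) = 3·e^(−0.26178) + 6·e^(−1.0471) + 1·e^(−1.8325) = 2.3090 + 2.1057 + 0.16001 = 4.5747.
⟨E⟩ = Σ Eᵢ gᵢe^(−Eᵢ/kT) / Z = (0.5·2.3090 + 2·2.1057 + 3.5·0.16001) / 4.5747 = 1.30 ε.

1.30 ε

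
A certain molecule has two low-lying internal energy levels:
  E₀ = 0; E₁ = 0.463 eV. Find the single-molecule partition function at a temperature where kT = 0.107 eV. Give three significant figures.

Eᵢ/kT = 0, 4.3271.
Z = Σ e^(−Eᵢ/kT) = e^(−0) + e^(−4.3271) = 1.0000 + 0.013206 = 1.0132.

Z = 1.01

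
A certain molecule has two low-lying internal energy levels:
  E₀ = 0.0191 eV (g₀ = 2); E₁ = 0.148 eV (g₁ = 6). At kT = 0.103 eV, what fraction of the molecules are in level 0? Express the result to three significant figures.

Eᵢ/kT = 0.18544, 1.4369.
Z = Σ gᵢe^(−Eᵢ/kT) = 2·e^(−0.18544) + 6·e^(−1.4369) = 1.6615 + 1.4260 = 3.0875.
P₀ = g₀ e^(−E₀/kT) / Z = 1.6615/3.0875 = 0.538.

0.538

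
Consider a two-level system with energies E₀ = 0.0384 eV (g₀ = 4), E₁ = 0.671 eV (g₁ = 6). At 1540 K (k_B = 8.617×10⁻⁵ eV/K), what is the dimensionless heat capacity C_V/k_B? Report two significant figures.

0.28

k_BT = 8.617×10⁻⁵ × 1540 K = 0.1327 eV.
Eᵢ/kT = 0.2894, 5.057.
Z = Σ gᵢe^(−Eᵢ/kT) = 4·e^(−0.2894) + 6·e^(−5.057) = 2.995 + 0.03819 = 3.033.
⟨E⟩ = 0.04637 eV, ⟨E²⟩ = 0.007125 eV².
C_V/k_B = (⟨E²⟩ − ⟨E⟩²)/(kT)² = (0.007125 − 0.002150)/0.01761 = 0.28.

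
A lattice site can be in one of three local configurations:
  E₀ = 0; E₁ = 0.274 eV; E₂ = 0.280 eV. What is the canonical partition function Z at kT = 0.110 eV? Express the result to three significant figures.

Eᵢ/kT = 0, 2.4909, 2.5455.
Z = Σ e^(−Eᵢ/kT) = e^(−0) + e^(−2.4909) + e^(−2.5455) = 1.0000 + 0.082835 + 0.078434 = 1.1613.

Z = 1.16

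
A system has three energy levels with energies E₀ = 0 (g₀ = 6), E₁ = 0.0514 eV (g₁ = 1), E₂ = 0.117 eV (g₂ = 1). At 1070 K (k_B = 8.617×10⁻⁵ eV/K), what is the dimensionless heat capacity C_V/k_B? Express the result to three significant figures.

k_BT = 8.617×10⁻⁵ × 1070 K = 0.092202 eV.
Eᵢ/kT = 0, 0.55747, 1.2690.
Z = Σ gᵢe^(−Eᵢ/kT) = 6·e^(−0) + 1·e^(−0.55747) + 1·e^(−1.2690) = 6.0000 + 0.57266 + 0.28111 = 6.8538.
⟨E⟩ = 0.0090934 eV, ⟨E²⟩ = 0.00078220 eV².
C_V/k_B = (⟨E²⟩ − ⟨E⟩²)/(kT)² = (0.00078220 − 0.000082690)/0.0085012 = 0.0823.

0.0823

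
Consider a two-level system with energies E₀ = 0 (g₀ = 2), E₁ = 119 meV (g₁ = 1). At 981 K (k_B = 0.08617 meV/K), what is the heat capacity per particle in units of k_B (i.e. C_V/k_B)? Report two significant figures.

0.19

k_BT = 0.08617 × 981 K = 84.53 meV.
Eᵢ/kT = 0, 1.408.
Z = Σ gᵢe^(−Eᵢ/kT) = 2·e^(−0) + 1·e^(−1.408) = 2.000 + 0.2446 = 2.245.
⟨E⟩ = 12.97 meV, ⟨E²⟩ = 1543 meV².
C_V/k_B = (⟨E²⟩ − ⟨E⟩²)/(kT)² = (1543 − 168.2)/7145 = 0.19.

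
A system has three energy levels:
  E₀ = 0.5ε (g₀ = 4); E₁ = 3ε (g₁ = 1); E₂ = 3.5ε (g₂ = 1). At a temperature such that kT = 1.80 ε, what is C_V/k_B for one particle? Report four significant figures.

Eᵢ/kT = 0.277778, 1.66667, 1.94444.
Z = Σ gᵢe^(−Eᵢ/kT) = 4·e^(−0.277778) + 1·e^(−1.66667) + 1·e^(−1.94444) = 3.02986 + 0.188875 + 0.143067 = 3.36180.
⟨E⟩ = 0.768127 ε, ⟨E²⟩ = 1.25228 ε².
C_V/k_B = (⟨E²⟩ − ⟨E⟩²)/(kT)² = (1.25228 − 0.590019)/3.24000 = 0.2044.

0.2044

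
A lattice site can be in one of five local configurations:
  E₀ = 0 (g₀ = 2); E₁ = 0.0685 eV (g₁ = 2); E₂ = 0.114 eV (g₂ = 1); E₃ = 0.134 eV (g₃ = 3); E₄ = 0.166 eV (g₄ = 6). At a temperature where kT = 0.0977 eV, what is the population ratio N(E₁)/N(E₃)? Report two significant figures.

n₁/n₃ = (g₁/g₃) exp[−(E₁−E₃)/kT] = (2/3) × exp(−(-0.0655 eV)/(0.0977 eV)) = (2/3) × exp(0.6704) = 1.3.

1.3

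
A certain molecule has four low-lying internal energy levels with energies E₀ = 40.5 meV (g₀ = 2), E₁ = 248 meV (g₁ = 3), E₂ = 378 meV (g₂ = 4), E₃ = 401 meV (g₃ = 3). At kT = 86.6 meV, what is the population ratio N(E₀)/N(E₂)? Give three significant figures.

24.6

n₀/n₂ = (g₀/g₂) exp[−(E₀−E₂)/kT] = (2/4) × exp(−(-337.5 meV)/(86.6 meV)) = (2/4) × exp(3.8972) = 24.6.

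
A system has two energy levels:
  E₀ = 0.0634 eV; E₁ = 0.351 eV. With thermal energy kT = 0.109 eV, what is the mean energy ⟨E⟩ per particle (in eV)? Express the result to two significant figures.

0.083 eV

Eᵢ/kT = 0.5817, 3.220.
Z = Σ e^(−Eᵢ/kT) = e^(−0.5817) + e^(−3.220) = 0.5589 + 0.03996 = 0.5989.
⟨E⟩ = Σ Eᵢ e^(−Eᵢ/kT) / Z = (0.0634·0.5589 + 0.351·0.03996) / 0.5989 = 0.083 eV.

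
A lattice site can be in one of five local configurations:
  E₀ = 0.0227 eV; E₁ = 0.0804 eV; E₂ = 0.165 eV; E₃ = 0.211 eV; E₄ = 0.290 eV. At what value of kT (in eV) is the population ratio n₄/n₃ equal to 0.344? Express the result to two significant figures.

n₄/n₃ = exp[−(E₄−E₃)/kT] = 0.344.
⇒ (E₄−E₃)/kT = ln(1/0.344) = ln(2.907) = 1.067.
kT = 0.079 eV / 1.067 = 0.074 eV.

0.074 eV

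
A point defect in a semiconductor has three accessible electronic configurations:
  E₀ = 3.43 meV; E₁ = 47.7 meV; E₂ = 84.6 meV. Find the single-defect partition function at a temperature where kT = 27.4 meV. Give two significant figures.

Eᵢ/kT = 0.1252, 1.741, 3.088.
Z = Σ e^(−Eᵢ/kT) = e^(−0.1252) + e^(−1.741) + e^(−3.088) = 0.8823 + 0.1753 + 0.04559 = 1.103.

Z = 1.1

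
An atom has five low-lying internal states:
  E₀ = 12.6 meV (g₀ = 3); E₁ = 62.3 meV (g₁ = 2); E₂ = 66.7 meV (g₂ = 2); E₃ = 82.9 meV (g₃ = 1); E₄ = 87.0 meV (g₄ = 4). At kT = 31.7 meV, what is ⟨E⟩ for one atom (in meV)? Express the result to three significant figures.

30.5 meV

Eᵢ/kT = 0.39748, 1.9653, 2.1041, 2.6151, 2.7445.
Z = Σ gᵢe^(−Eᵢ/kT) = 3·e^(−0.39748) + 2·e^(−1.9653) + 2·e^(−2.1041) + 1·e^(−2.6151) + 4·e^(−2.7445) = 2.0160 + 0.28023 + 0.24391 + 0.073160 + 0.25712 = 2.8704.
⟨E⟩ = Σ Eᵢ gᵢe^(−Eᵢ/kT) / Z = (12.6·2.0160 + 62.3·0.28023 + 66.7·0.24391 + 82.9·0.073160 + 87.0·0.25712) / 2.8704 = 30.5 meV.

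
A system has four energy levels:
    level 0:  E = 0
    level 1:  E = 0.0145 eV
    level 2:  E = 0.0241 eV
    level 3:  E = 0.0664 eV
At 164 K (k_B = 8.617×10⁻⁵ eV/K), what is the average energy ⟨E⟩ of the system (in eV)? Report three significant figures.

0.00657 eV

k_BT = 8.617×10⁻⁵ × 164 K = 0.014132 eV.
Eᵢ/kT = 0, 1.0260, 1.7053, 4.6986.
Z = Σ e^(−Eᵢ/kT) = e^(−0) + e^(−1.0260) + e^(−1.7053) + e^(−4.6986) = 1.0000 + 0.35844 + 0.18172 + 0.0091080 = 1.5493.
⟨E⟩ = Σ Eᵢ e^(−Eᵢ/kT) / Z = (0·1.0000 + 0.0145·0.35844 + 0.0241·0.18172 + 0.0664·0.0091080) / 1.5493 = 0.00657 eV.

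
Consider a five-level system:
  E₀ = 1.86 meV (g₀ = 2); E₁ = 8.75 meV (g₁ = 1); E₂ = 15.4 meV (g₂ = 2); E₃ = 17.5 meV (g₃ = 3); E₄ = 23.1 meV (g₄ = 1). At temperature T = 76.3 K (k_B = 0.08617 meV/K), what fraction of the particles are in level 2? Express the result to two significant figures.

0.087

k_BT = 0.08617 × 76.3 K = 6.575 meV.
Eᵢ/kT = 0.2829, 1.331, 2.342, 2.662, 3.513.
Z = Σ gᵢe^(−Eᵢ/kT) = 2·e^(−0.2829) + 1·e^(−1.331) + 2·e^(−2.342) + 3·e^(−2.662) + 1·e^(−3.513) = 1.507 + 0.2642 + 0.1923 + 0.2094 + 0.02981 = 2.203.
P₂ = g₂ e^(−E₂/kT) / Z = 0.1923/2.203 = 0.087.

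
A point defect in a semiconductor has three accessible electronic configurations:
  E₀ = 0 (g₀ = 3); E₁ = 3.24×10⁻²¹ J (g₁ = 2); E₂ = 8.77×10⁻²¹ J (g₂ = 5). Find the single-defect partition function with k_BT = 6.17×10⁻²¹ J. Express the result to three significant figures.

Eᵢ/kT = 0, 0.52512, 1.4214.
Z = Σ gᵢe^(−Eᵢ/kT) = 3·e^(−0) + 2·e^(−0.52512) + 5·e^(−1.4214) = 3.0000 + 1.1830 + 1.2069 = 5.3899.

Z = 5.39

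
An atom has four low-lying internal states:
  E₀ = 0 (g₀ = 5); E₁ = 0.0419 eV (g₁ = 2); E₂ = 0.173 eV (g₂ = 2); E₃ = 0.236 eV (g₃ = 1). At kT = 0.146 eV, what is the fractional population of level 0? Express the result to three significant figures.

Eᵢ/kT = 0, 0.28699, 1.1849, 1.6164.
Z = Σ gᵢe^(−Eᵢ/kT) = 5·e^(−0) + 2·e^(−0.28699) + 2·e^(−1.1849) + 1·e^(−1.6164) = 5.0000 + 1.5010 + 0.61155 + 0.19861 = 7.3112.
P₀ = g₀ e^(−E₀/kT) / Z = 5.0000/7.3112 = 0.684.

0.684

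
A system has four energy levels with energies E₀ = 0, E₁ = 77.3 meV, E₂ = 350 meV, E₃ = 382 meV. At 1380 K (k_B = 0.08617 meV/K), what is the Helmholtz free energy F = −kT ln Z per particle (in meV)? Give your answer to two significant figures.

k_BT = 0.08617 × 1380 K = 118.9 meV.
Eᵢ/kT = 0, 0.6501, 2.944, 3.213.
Z = Σ e^(−Eᵢ/kT) = e^(−0) + e^(−0.6501) + e^(−2.944) + e^(−3.213) = 1.000 + 0.5220 + 0.05265 + 0.04024 = 1.615.
F = −kT ln Z = −118.9 × ln(1.615) = −118.9 × 0.4793 = -57 meV.

-57 meV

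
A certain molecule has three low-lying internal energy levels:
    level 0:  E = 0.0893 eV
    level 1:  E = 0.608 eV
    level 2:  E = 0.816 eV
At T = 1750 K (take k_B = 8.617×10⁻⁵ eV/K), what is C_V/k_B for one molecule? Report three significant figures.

0.525

k_BT = 8.617×10⁻⁵ × 1750 K = 0.15080 eV.
Eᵢ/kT = 0.59218, 4.0318, 5.4111.
Z = Σ e^(−Eᵢ/kT) = e^(−0.59218) + e^(−4.0318) + e^(−5.4111) = 0.55312 + 0.017742 + 0.0044667 = 0.57533.
⟨E⟩ = 0.11094 eV, ⟨E²⟩ = 0.024236 eV².
C_V/k_B = (⟨E²⟩ − ⟨E⟩²)/(kT)² = (0.024236 − 0.012308)/0.022741 = 0.525.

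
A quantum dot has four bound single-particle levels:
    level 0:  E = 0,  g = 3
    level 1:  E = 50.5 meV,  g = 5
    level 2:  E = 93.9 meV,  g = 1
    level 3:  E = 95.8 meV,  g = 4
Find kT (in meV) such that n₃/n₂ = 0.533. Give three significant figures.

n₃/n₂ = (g₃/g₂) exp[−(E₃−E₂)/kT] = 0.533.
⇒ (E₃−E₂)/kT = ln((4/1)/0.533) = ln(7.5047) = 2.0155.
kT = 1.9 meV / 2.0155 = 0.943 meV.

0.943 meV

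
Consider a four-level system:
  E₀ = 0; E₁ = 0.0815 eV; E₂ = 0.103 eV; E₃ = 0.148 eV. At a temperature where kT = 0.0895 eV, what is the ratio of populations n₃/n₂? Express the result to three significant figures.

n₃/n₂ = exp[−(E₃−E₂)/kT] = exp(−(0.045 eV)/(0.0895 eV)) = exp(-0.50279) = 0.605.

0.605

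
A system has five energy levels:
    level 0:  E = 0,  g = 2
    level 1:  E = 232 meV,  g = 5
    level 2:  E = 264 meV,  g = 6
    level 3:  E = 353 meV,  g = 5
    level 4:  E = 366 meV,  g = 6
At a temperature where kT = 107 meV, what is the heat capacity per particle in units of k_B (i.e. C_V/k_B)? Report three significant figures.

Eᵢ/kT = 0, 2.1682, 2.4673, 3.2991, 3.4206.
Z = Σ gᵢe^(−Eᵢ/kT) = 2·e^(−0) + 5·e^(−2.1682) + 6·e^(−2.4673) + 5·e^(−3.2991) + 6·e^(−3.4206) = 2.0000 + 0.57192 + 0.50888 + 0.18458 + 0.19616 = 3.4615.
⟨E⟩ = 116.71 meV, ⟨E²⟩ = 33375 meV².
C_V/k_B = (⟨E²⟩ − ⟨E⟩²)/(kT)² = (33375 − 13621)/11449 = 1.73.

1.73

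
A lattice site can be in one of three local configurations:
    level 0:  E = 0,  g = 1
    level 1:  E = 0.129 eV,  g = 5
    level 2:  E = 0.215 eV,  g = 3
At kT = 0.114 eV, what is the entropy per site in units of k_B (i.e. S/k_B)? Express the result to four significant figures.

Eᵢ/kT = 0, 1.13158, 1.88596.
Z = Σ gᵢe^(−Eᵢ/kT) = 1·e^(−0) + 5·e^(−1.13158) + 3·e^(−1.88596) = 1.00000 + 1.61262 + 0.455050 = 3.06767.
⟨E⟩ = Σ EᵢPᵢ = 0.0997056 eV.
S/k_B = ln Z + ⟨E⟩/kT = ln(3.06767) + 0.0997056/0.114 = 1.12092 + 0.874611 = 1.996.

1.996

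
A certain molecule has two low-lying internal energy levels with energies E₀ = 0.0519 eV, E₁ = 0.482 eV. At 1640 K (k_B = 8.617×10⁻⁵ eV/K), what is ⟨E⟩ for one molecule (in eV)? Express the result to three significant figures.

0.0715 eV

k_BT = 8.617×10⁻⁵ × 1640 K = 0.14132 eV.
Eᵢ/kT = 0.36725, 3.4107.
Z = Σ e^(−Eᵢ/kT) = e^(−0.36725) + e^(−3.4107) = 0.69264 + 0.033018 = 0.72566.
⟨E⟩ = Σ Eᵢ e^(−Eᵢ/kT) / Z = (0.0519·0.69264 + 0.482·0.033018) / 0.72566 = 0.0715 eV.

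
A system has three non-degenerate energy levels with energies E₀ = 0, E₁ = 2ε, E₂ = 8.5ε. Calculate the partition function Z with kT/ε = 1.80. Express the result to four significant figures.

Z = 1.338

Eᵢ/kT = 0, 1.11111, 4.72222.
Z = Σ e^(−Eᵢ/kT) = e^(−0) + e^(−1.11111) + e^(−4.72222) = 1.00000 + 0.329193 + 0.00889541 = 1.33809.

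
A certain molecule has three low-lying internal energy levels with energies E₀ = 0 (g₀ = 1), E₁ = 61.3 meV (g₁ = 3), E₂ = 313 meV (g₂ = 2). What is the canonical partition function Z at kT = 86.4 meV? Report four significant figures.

Z = 2.529

Eᵢ/kT = 0, 0.709491, 3.62269.
Z = Σ gᵢe^(−Eᵢ/kT) = 1·e^(−0) + 3·e^(−0.709491) + 2·e^(−3.62269) = 1.00000 + 1.47568 + 0.0534215 = 2.52910.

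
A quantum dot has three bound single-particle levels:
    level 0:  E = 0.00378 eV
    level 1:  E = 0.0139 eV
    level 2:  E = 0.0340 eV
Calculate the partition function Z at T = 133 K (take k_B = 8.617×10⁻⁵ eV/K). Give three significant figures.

Z = 1.07

k_BT = 8.617×10⁻⁵ × 133 K = 0.011461 eV.
Eᵢ/kT = 0.32981, 1.2128, 2.9666.
Z = Σ e^(−Eᵢ/kT) = e^(−0.32981) + e^(−1.2128) + e^(−2.9666) = 0.71906 + 0.29736 + 0.051478 = 1.0679.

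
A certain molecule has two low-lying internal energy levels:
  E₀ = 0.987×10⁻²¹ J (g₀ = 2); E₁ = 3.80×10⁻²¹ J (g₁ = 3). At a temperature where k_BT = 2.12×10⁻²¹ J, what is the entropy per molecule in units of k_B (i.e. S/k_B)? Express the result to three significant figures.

Eᵢ/kT = 0.46557, 1.7925.
Z = Σ gᵢe^(−Eᵢ/kT) = 2·e^(−0.46557) + 3·e^(−1.7925) = 1.2556 + 0.49963 = 1.7552.
⟨E⟩ = Σ EᵢPᵢ = 1.7878 ×10⁻²¹ J.
S/k_B = ln Z + ⟨E⟩/kT = ln(1.7552) + 1.7878/2.12 = 0.56258 + 0.84330 = 1.41.

1.41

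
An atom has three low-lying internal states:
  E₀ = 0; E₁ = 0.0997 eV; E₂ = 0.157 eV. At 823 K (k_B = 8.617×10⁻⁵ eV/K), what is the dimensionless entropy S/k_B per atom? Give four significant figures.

k_BT = 8.617×10⁻⁵ × 823 K = 0.0709179 eV.
Eᵢ/kT = 0, 1.40585, 2.21383.
Z = Σ e^(−Eᵢ/kT) = e^(−0) + e^(−1.40585) + e^(−2.21383) = 1.00000 + 0.245159 + 0.109281 = 1.35444.
⟨E⟩ = Σ EᵢPᵢ = 0.0307134 eV.
S/k_B = ln Z + ⟨E⟩/kT = ln(1.35444) + 0.0307134/0.0709179 = 0.303388 + 0.433084 = 0.7365.

0.7365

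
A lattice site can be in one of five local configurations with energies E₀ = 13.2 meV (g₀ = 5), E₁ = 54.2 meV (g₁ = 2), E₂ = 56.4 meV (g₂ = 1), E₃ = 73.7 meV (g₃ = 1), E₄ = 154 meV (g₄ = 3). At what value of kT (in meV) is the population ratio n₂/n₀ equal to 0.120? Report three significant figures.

n₂/n₀ = (g₂/g₀) exp[−(E₂−E₀)/kT] = 0.120.
⇒ (E₂−E₀)/kT = ln((1/5)/0.120) = ln(1.6667) = 0.51085.
kT = 43.2 meV / 0.51085 = 84.6 meV.

84.6 meV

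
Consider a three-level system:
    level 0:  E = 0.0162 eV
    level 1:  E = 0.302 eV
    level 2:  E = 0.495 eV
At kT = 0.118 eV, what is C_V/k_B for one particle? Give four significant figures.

0.6616

Eᵢ/kT = 0.137288, 2.55932, 4.19492.
Z = Σ e^(−Eᵢ/kT) = e^(−0.137288) + e^(−2.55932) + e^(−4.19492) = 0.871719 + 0.0773573 + 0.0150719 = 0.964148.
⟨E⟩ = 0.0466156 eV, ⟨E²⟩ = 0.0113852 eV².
C_V/k_B = (⟨E²⟩ − ⟨E⟩²)/(kT)² = (0.0113852 − 0.00217301)/0.0139240 = 0.6616.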